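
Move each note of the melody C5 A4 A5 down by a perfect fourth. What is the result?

C5 → G4
A4 → E4
A5 → E5

G4 E4 E5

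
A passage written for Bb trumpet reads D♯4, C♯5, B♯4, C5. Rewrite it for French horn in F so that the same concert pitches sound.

First find concert pitch: the Bb trumpet sounds a major second below written, so D♯4 C♯5 B♯4 C5 sounds C#4 B4 A#4 Bb4.
Then write for French horn in F: it sounds a perfect fifth below written, so the part must be a perfect fifth above concert.
C#4 → G#4
B4 → F#5
A#4 → E#5
Bb4 → F5

G#4 F#5 E#5 F5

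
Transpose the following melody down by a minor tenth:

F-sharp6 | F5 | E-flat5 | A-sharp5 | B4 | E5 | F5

D#5 D4 C4 F##4 G#3 C#4 D4

F#6: a tenth down reaches D, and 15 semitones makes it D#5.
A minor tenth down from F5 gives D4.
Eb5: a tenth down reaches C, and 15 semitones makes it C4.
A#5: a tenth down reaches F, and 15 semitones makes it F##4.
B4 down a minor tenth is G#3.
A minor tenth down from E5 gives C#4.
F5: a tenth down reaches D, and 15 semitones makes it D4.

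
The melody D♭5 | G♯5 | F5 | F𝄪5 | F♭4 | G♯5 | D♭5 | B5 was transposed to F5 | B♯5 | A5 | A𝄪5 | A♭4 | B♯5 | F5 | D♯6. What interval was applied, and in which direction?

From Db5 to F5 is 3 letter names — a third of some quality.
Db5 to F5 is 4 semitones, which makes it a major third; the second version is higher, so the direction is up.
Checking another pair — B5 → D#6 — gives the same interval.

up a major third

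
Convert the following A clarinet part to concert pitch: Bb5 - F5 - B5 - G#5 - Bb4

G5 D5 G#5 E#5 G4

Written C4 on the A clarinet sounds as A3, a minor third lower; apply that shift to every note.
Bb5 gives G5
F5 gives D5
B5 gives G#5
G#5 gives E#5
Bb4 gives G4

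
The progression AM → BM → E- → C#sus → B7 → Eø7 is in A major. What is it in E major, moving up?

EM F#M B- G#sus F#7 Bø7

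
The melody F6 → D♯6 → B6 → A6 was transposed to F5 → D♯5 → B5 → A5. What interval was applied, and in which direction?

down a perfect octave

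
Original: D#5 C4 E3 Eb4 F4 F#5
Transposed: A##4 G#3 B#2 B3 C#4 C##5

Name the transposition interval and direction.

Take the first pair: D#5 → A##4. D to A spans 4 letter names, so the interval is some kind of fourth.
A##4 to D#5 is 4 semitones, which makes it a diminished fourth; the second version is lower, so the direction is down.
Checking another pair — F#5 → C##5 — gives the same interval.

down a diminished fourth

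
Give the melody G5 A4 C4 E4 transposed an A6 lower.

Bbb4 Cb4 Ebb3 Gb3

G5 -> Bbb4
A4 -> Cb4
C4 -> Ebb3
E4 -> Gb3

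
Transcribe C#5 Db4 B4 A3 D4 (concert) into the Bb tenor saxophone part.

The Bb tenor saxophone sounds a major ninth below written, so the written part must be a major ninth above concert — transpose each note up.
C#5 gives D#6
Db4 gives Eb5
B4 gives C#6
A3 gives B4
D4 gives E5

D#6 Eb5 C#6 B4 E5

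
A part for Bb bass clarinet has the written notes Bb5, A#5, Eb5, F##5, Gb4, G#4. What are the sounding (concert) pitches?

Written C4 on the Bb bass clarinet sounds as Bb2, a major ninth lower; apply that shift to every note.
Bb5 → Ab4
A#5 → G#4
Eb5 → Db4
F##5 → E#4
Gb4 → Fb3
G#4 → F#3

Ab4 G#4 Db4 E#4 Fb3 F#3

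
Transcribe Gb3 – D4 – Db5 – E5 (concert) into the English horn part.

The English horn sounds a perfect fifth below written, so the written part must be a perfect fifth above concert — transpose each note up.
Gb3 gives Db4
D4 gives A4
Db5 gives Ab5
E5 gives B5

Db4 A4 Ab5 B5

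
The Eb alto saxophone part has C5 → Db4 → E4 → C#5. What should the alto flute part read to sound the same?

Ab4 Bbb3 C4 A4

First find concert pitch: the Eb alto saxophone sounds a major sixth below written, so C5 Db4 E4 C#5 sounds Eb4 Fb3 G3 E4.
Then write for alto flute: it sounds a perfect fourth below written, so the part must be a perfect fourth above concert.
Eb4 → Ab4
Fb3 → Bbb3
G3 → C4
E4 → A4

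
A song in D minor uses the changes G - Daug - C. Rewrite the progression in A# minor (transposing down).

D# A#aug G#

D minor down to A# minor is a diminished fourth; each chord root moves by that interval while the quality stays the same.
G: root G down a diminished fourth → D#, giving D#.
Daug: root D down a diminished fourth → A#, giving A#aug.
C: root C down a diminished fourth → G#, giving G#.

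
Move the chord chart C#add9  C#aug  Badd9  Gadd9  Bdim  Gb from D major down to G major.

F#add9 F#aug Eadd9 Cadd9 Edim Cb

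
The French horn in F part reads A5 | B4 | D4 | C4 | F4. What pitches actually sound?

D5 E4 G3 F3 Bb3

Written C4 on the French horn in F sounds as F3, a perfect fifth lower; apply that shift to every note.
A5 -> D5
B4 -> E4
D4 -> G3
C4 -> F3
F4 -> Bb3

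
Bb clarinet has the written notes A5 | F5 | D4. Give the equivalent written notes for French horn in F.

First find concert pitch: the Bb clarinet sounds a major second below written, so A5 F5 D4 sounds G5 Eb5 C4.
Then write for French horn in F: it sounds a perfect fifth below written, so the part must be a perfect fifth above concert.
G5 → D6
Eb5 → Bb5
C4 → G4

D6 Bb5 G4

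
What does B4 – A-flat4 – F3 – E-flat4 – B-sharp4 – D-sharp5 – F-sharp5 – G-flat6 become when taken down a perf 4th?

F#4 Eb4 C3 Bb3 F##4 A#4 C#5 Db6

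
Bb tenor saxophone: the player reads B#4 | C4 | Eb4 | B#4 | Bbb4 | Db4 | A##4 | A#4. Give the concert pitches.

The Bb tenor saxophone sounds a major ninth below written, so transpose each written note down a major ninth.
B#4 to A#3
C4 to Bb2
Eb4 to Db3
B#4 to A#3
Bbb4 to Abb3
Db4 to Cb3
A##4 to G##3
A#4 to G#3

A#3 Bb2 Db3 A#3 Abb3 Cb3 G##3 G#3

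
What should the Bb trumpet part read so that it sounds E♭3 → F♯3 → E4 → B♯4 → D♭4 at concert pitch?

F3 G#3 F#4 C##5 Eb4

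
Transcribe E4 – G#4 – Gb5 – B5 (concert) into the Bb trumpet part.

Written C4 sounds as Bb3 on the Bb trumpet, so concert pitches are written a major second up.
E4 → F#4
G#4 → A#4
Gb5 → Ab5
B5 → C#6

F#4 A#4 Ab5 C#6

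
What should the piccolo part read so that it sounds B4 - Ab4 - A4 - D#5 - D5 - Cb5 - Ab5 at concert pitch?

B3 Ab3 A3 D#4 D4 Cb4 Ab4

The piccolo sounds a perfect octave above written, so the written part must be a perfect octave below concert — transpose each note down.
B4 to B3
Ab4 to Ab3
A4 to A3
D#5 to D#4
D5 to D4
Cb5 to Cb4
Ab5 to Ab4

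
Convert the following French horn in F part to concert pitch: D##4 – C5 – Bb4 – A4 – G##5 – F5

The French horn in F sounds a perfect fifth below written, so transpose each written note down a perfect fifth.
D##4 to G##3
C5 to F4
Bb4 to Eb4
A4 to D4
G##5 to C##5
F5 to Bb4

G##3 F4 Eb4 D4 C##5 Bb4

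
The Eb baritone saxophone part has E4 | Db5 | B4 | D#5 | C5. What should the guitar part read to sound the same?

G3 Fb4 D4 F#4 Eb4

First find concert pitch: the Eb baritone saxophone sounds a major thirteenth below written, so E4 Db5 B4 D#5 C5 sounds G2 Fb3 D3 F#3 Eb3.
Then write for guitar: it sounds a perfect octave below written, so the part must be a perfect octave above concert.
G2 → G3
Fb3 → Fb4
D3 → D4
F#3 → F#4
Eb3 → Eb4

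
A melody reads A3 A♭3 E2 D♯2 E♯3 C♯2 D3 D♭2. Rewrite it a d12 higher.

Eb5 Ebb5 Bb3 A3 B4 G3 Ab4 Abb3

A3: a twelfth up reaches E, and 18 semitones makes it Eb5.
Ab3: a twelfth up reaches E, and 18 semitones makes it Ebb5.
E2: a twelfth up reaches B, and 18 semitones makes it Bb3.
A diminished twelfth up from D#2 gives A3.
E#3 up a diminished twelfth is B4.
C#2 up a diminished twelfth is G3.
D3 up a diminished twelfth is Ab4.
Db2: a twelfth up reaches A, and 18 semitones makes it Abb3.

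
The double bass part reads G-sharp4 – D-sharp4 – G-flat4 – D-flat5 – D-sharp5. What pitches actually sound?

G#3 D#3 Gb3 Db4 D#4

Written C4 on the double bass sounds as C3, a perfect octave lower; apply that shift to every note.
G#4 → G#3
D#4 → D#3
Gb4 → Gb3
Db5 → Db4
D#5 → D#4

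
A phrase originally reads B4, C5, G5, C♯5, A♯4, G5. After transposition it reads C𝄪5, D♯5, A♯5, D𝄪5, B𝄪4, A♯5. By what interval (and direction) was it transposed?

up an augmented second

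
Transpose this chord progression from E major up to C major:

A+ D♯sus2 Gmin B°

F+ Bsus2 Ebmin G°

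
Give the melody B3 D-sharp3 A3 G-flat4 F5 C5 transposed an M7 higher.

B3 -> A#4
D#3 -> C##4
A3 -> G#4
Gb4 -> F5
F5 -> E6
C5 -> B5

A#4 C##4 G#4 F5 E6 B5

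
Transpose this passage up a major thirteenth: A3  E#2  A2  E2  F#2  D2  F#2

F#5 C##4 F#4 C#4 D#4 B3 D#4

A3: a thirteenth up reaches F, and 21 semitones makes it F#5.
A major thirteenth up from E#2 gives C##4.
A2 up a major thirteenth is F#4.
A major thirteenth up from E2 gives C#4.
A major thirteenth up from F#2 gives D#4.
D2 up a major thirteenth is B3.
F#2: a thirteenth up reaches D, and 21 semitones makes it D#4.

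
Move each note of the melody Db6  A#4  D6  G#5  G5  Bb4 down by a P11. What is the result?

Ab4 E#3 A4 D#4 D4 F3

Db6 down a perfect eleventh is Ab4.
A perfect eleventh down from A#4 gives E#3.
D6: an eleventh down reaches A, and 17 semitones makes it A4.
G#5: an eleventh down reaches D, and 17 semitones makes it D#4.
G5 down a perfect eleventh is D4.
Bb4: an eleventh down reaches F, and 17 semitones makes it F3.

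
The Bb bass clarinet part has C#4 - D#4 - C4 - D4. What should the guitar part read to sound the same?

B3 C#4 Bb3 C4

First find concert pitch: the Bb bass clarinet sounds a major ninth below written, so C#4 D#4 C4 D4 sounds B2 C#3 Bb2 C3.
Then write for guitar: it sounds a perfect octave below written, so the part must be a perfect octave above concert.
B2 → B3
C#3 → C#4
Bb2 → Bb3
C3 → C4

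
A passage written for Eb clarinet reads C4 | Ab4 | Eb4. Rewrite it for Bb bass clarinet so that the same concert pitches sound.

F5 Db6 Ab5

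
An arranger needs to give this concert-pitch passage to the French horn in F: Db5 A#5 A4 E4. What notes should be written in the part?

The French horn in F sounds a perfect fifth below written, so the written part must be a perfect fifth above concert — transpose each note up.
Db5 to Ab5
A#5 to E#6
A4 to E5
E4 to B4

Ab5 E#6 E5 B4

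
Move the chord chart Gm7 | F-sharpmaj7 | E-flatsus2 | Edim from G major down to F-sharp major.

G major down to F-sharp major is a minor second; each chord root moves by that interval while the quality stays the same.
Gm7: root G down a minor second → F#, giving F#m7.
F-sharpmaj7: root F-sharp down a minor second → E#, giving E#maj7.
E-flatsus2: root E-flat down a minor second → D, giving Dsus2.
Edim: root E down a minor second → D#, giving D#dim.

F#m7 E#maj7 Dsus2 D#dim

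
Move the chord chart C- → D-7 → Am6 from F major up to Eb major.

Bb- C-7 Gm6

F major up to Eb major is a minor seventh; each chord root moves by that interval while the quality stays the same.
C-: root C up a minor seventh → Bb, giving Bb-.
D-7: root D up a minor seventh → C, giving C-7.
Am6: root A up a minor seventh → G, giving Gm6.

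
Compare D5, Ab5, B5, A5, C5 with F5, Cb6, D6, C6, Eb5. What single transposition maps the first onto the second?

From D5 to F5 is 3 letter names — a third of some quality.
D5 to F5 is 3 semitones, which makes it a minor third; the second version is higher, so the direction is up.
Checking another pair — C5 → Eb5 — gives the same interval.

up a minor third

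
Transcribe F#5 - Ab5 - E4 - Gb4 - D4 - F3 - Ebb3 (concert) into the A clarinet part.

Written C4 sounds as A3 on the A clarinet, so concert pitches are written a minor third up.
F#5 -> A5
Ab5 -> Cb6
E4 -> G4
Gb4 -> Bbb4
D4 -> F4
F3 -> Ab3
Ebb3 -> Gbb3

A5 Cb6 G4 Bbb4 F4 Ab3 Gbb3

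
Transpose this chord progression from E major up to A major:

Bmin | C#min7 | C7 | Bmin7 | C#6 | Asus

E major up to A major is a perfect fourth; each chord root moves by that interval while the quality stays the same.
Bmin: root B up a perfect fourth → E, giving Emin.
C#min7: root C# up a perfect fourth → F#, giving F#min7.
C7: root C up a perfect fourth → F, giving F7.
Bmin7: root B up a perfect fourth → E, giving Emin7.
C#6: root C# up a perfect fourth → F#, giving F#6.
Asus: root A up a perfect fourth → D, giving Dsus.

Emin F#min7 F7 Emin7 F#6 Dsus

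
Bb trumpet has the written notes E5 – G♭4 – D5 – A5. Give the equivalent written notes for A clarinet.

F5 Abb4 Eb5 Bb5

First find concert pitch: the Bb trumpet sounds a major second below written, so E5 G♭4 D5 A5 sounds D5 Fb4 C5 G5.
Then write for A clarinet: it sounds a minor third below written, so the part must be a minor third above concert.
D5 → F5
Fb4 → Abb4
C5 → Eb5
G5 → Bb5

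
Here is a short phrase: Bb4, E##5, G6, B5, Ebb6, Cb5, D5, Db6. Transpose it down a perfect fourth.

F4 B##4 D6 F#5 Bbb5 Gb4 A4 Ab5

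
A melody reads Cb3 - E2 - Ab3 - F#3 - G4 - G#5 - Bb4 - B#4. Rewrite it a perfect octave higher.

Cb4 E3 Ab4 F#4 G5 G#6 Bb5 B#5

Cb3: an octave up reaches C, and 12 semitones makes it Cb4.
E2: an octave up reaches E, and 12 semitones makes it E3.
Ab3: an octave up reaches A, and 12 semitones makes it Ab4.
F#3 up a perfect octave is F#4.
G4 up a perfect octave is G5.
G#5: an octave up reaches G, and 12 semitones makes it G#6.
A perfect octave up from Bb4 gives Bb5.
B#4 up a perfect octave is B#5.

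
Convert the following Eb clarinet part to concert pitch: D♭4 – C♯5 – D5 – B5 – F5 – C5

Fb4 E5 F5 D6 Ab5 Eb5

The Eb clarinet sounds a minor third above written, so transpose each written note up a minor third.
Db4 to Fb4
C#5 to E5
D5 to F5
B5 to D6
F5 to Ab5
C5 to Eb5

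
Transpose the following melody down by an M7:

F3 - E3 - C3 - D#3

Gb2 F2 Db2 E2

A major seventh down from F3 gives Gb2.
E3: a seventh down reaches F, and 11 semitones makes it F2.
C3 down a major seventh is Db2.
D#3 down a major seventh is E2.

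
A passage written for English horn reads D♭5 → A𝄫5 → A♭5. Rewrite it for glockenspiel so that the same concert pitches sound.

Gb2 Dbb3 Db3

First find concert pitch: the English horn sounds a perfect fifth below written, so D♭5 A𝄫5 A♭5 sounds Gb4 Dbb5 Db5.
Then write for glockenspiel: it sounds a perfect fifteenth above written, so the part must be a perfect fifteenth below concert.
Gb4 → Gb2
Dbb5 → Dbb3
Db5 → Db3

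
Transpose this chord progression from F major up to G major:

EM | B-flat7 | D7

F#M C7 E7

F major up to G major is a major second; each chord root moves by that interval while the quality stays the same.
EM: root E up a major second → F#, giving F#M.
B-flat7: root B-flat up a major second → C, giving C7.
D7: root D up a major second → E, giving E7.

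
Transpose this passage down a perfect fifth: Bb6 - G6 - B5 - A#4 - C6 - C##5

Bb6 -> Eb6
G6 -> C6
B5 -> E5
A#4 -> D#4
C6 -> F5
C##5 -> F##4

Eb6 C6 E5 D#4 F5 F##4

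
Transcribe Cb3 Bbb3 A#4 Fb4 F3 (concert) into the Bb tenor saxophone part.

Db4 Cb5 B#5 Gb5 G4

Written C4 sounds as Bb2 on the Bb tenor saxophone, so concert pitches are written a major ninth up.
Cb3 → Db4
Bbb3 → Cb5
A#4 → B#5
Fb4 → Gb5
F3 → G4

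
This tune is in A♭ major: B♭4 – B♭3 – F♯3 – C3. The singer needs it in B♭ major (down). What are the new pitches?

A♭ major to B♭ major down is a minor seventh, so every note moves down by that interval.
Bb4 gives C4
Bb3 gives C3
F#3 gives G#2
C3 gives D2

C4 C3 G#2 D2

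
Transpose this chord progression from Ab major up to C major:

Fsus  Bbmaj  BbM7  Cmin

Ab major up to C major is a major third; each chord root moves by that interval while the quality stays the same.
Fsus: root F up a major third → A, giving Asus.
Bbmaj: root Bb up a major third → D, giving Dmaj.
BbM7: root Bb up a major third → D, giving DM7.
Cmin: root C up a major third → E, giving Emin.

Asus Dmaj DM7 Emin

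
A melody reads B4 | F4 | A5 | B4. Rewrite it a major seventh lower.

B4: a seventh down reaches C, and 11 semitones makes it C4.
A major seventh down from F4 gives Gb3.
A5 down a major seventh is Bb4.
A major seventh down from B4 gives C4.

C4 Gb3 Bb4 C4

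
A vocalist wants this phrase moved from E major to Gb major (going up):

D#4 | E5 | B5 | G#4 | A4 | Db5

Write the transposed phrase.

F4 Gb5 Db6 Bb4 Cb5 Fbb5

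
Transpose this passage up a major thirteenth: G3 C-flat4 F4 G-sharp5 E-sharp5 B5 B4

G3 -> E5
Cb4 -> Ab5
F4 -> D6
G#5 -> E#7
E#5 -> C##7
B5 -> G#7
B4 -> G#6

E5 Ab5 D6 E#7 C##7 G#7 G#6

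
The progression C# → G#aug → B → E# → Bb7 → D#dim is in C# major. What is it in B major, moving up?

B F#aug A D# Ab7 C#dim

C# major up to B major is a minor seventh; each chord root moves by that interval while the quality stays the same.
C#: root C# up a minor seventh → B, giving B.
G#aug: root G# up a minor seventh → F#, giving F#aug.
B: root B up a minor seventh → A, giving A.
E#: root E# up a minor seventh → D#, giving D#.
Bb7: root Bb up a minor seventh → Ab, giving Ab7.
D#dim: root D# up a minor seventh → C#, giving C#dim.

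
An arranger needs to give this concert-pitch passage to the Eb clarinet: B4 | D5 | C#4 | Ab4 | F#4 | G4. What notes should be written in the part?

Written C4 sounds as Eb4 on the Eb clarinet, so concert pitches are written a minor third down.
B4 -> G#4
D5 -> B4
C#4 -> A#3
Ab4 -> F4
F#4 -> D#4
G4 -> E4

G#4 B4 A#3 F4 D#4 E4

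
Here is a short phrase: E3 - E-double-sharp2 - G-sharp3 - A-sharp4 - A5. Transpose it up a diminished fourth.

Ab3 A#2 C4 D5 Db6

E3 gives Ab3
E##2 gives A#2
G#3 gives C4
A#4 gives D5
A5 gives Db6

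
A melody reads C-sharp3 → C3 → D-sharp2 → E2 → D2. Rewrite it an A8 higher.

C##4 C#4 D##3 E#3 D#3

C#3 up an augmented octave is C##4.
An augmented octave up from C3 gives C#4.
D#2 up an augmented octave is D##3.
An augmented octave up from E2 gives E#3.
D2: an octave up reaches D, and 13 semitones makes it D#3.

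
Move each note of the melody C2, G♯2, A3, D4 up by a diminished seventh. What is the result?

Bbb2 F3 Gb4 Cb5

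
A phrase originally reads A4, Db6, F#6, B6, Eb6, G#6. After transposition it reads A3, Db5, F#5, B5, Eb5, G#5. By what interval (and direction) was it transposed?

down a perfect octave

Take the first pair: A4 → A3. A to A spans 8 letter names, so the interval is some kind of octave.
A3 to A4 is 12 semitones, which makes it a perfect octave; the second version is lower, so the direction is down.
Checking another pair — G#6 → G#5 — gives the same interval.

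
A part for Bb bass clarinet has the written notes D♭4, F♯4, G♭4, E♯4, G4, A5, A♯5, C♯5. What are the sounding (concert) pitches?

Cb3 E3 Fb3 D#3 F3 G4 G#4 B3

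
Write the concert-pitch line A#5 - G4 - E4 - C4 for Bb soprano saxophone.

B#5 A4 F#4 D4

The Bb soprano saxophone sounds a major second below written, so the written part must be a major second above concert — transpose each note up.
A#5 to B#5
G4 to A4
E4 to F#4
C4 to D4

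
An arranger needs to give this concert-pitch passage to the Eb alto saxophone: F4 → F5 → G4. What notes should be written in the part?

D5 D6 E5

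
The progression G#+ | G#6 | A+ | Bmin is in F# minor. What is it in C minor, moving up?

D+ D6 Eb+ Fmin

F# minor up to C minor is a diminished fifth; each chord root moves by that interval while the quality stays the same.
G#+: root G# up a diminished fifth → D, giving D+.
G#6: root G# up a diminished fifth → D, giving D6.
A+: root A up a diminished fifth → Eb, giving Eb+.
Bmin: root B up a diminished fifth → F, giving Fmin.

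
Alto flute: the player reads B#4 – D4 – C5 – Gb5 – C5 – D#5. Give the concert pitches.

F##4 A3 G4 Db5 G4 A#4

The alto flute sounds a perfect fourth below written, so transpose each written note down a perfect fourth.
B#4 to F##4
D4 to A3
C5 to G4
Gb5 to Db5
C5 to G4
D#5 to A#4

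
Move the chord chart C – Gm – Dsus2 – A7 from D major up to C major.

D major up to C major is a minor seventh; each chord root moves by that interval while the quality stays the same.
C: root C up a minor seventh → Bb, giving Bb.
Gm: root G up a minor seventh → F, giving Fm.
Dsus2: root D up a minor seventh → C, giving Csus2.
A7: root A up a minor seventh → G, giving G7.

Bb Fm Csus2 G7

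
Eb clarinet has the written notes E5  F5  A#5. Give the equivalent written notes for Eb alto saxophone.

E6 F6 A#6

First find concert pitch: the Eb clarinet sounds a minor third above written, so E5 F5 A#5 sounds G5 Ab5 C#6.
Then write for Eb alto saxophone: it sounds a major sixth below written, so the part must be a major sixth above concert.
G5 → E6
Ab5 → F6
C#6 → A#6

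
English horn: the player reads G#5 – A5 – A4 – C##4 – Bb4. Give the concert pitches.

C#5 D5 D4 F##3 Eb4

Written C4 on the English horn sounds as F3, a perfect fifth lower; apply that shift to every note.
G#5 -> C#5
A5 -> D5
A4 -> D4
C##4 -> F##3
Bb4 -> Eb4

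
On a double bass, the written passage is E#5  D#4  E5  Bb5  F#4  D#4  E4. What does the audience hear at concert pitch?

Written C4 on the double bass sounds as C3, a perfect octave lower; apply that shift to every note.
E#5 gives E#4
D#4 gives D#3
E5 gives E4
Bb5 gives Bb4
F#4 gives F#3
D#4 gives D#3
E4 gives E3

E#4 D#3 E4 Bb4 F#3 D#3 E3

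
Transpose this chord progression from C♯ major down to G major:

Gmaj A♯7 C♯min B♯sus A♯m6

Dbmaj E7 Gmin F#sus Em6

C♯ major down to G major is an augmented fourth; each chord root moves by that interval while the quality stays the same.
Gmaj: root G down an augmented fourth → Db, giving Dbmaj.
A♯7: root A♯ down an augmented fourth → E, giving E7.
C♯min: root C♯ down an augmented fourth → G, giving Gmin.
B♯sus: root B♯ down an augmented fourth → F#, giving F#sus.
A♯m6: root A♯ down an augmented fourth → E, giving Em6.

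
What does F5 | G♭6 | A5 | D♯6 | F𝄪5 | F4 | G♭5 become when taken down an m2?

A minor second down from F5 gives E5.
Gb6: a second down reaches F, and 1 semitone makes it F6.
A minor second down from A5 gives G#5.
D#6 down a minor second is C##6.
F##5 down a minor second is E##5.
F4 down a minor second is E4.
Gb5: a second down reaches F, and 1 semitone makes it F5.

E5 F6 G#5 C##6 E##5 E4 F5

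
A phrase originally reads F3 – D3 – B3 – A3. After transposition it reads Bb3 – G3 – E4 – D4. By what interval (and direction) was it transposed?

up a perfect fourth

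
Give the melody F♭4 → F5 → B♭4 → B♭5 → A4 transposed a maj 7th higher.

Fb4 becomes Eb5
F5 becomes E6
Bb4 becomes A5
Bb5 becomes A6
A4 becomes G#5

Eb5 E6 A5 A6 G#5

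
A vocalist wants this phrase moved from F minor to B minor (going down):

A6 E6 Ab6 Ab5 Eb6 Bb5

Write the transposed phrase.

D#6 A#5 D6 D5 A5 E5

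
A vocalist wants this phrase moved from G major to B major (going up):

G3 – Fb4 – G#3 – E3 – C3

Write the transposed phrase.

G major to B major up is a major third, so every note moves up by that interval.
G3 becomes B3
Fb4 becomes Ab4
G#3 becomes B#3
E3 becomes G#3
C3 becomes E3

B3 Ab4 B#3 G#3 E3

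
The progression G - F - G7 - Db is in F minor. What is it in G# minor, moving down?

A# G# A#7 E

F minor down to G# minor is a diminished seventh; each chord root moves by that interval while the quality stays the same.
G: root G down a diminished seventh → A#, giving A#.
F: root F down a diminished seventh → G#, giving G#.
G7: root G down a diminished seventh → A#, giving A#7.
Db: root Db down a diminished seventh → E, giving E.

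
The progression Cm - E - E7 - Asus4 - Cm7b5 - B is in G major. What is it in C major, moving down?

Fm A A7 Dsus4 Fm7b5 E

G major down to C major is a perfect fifth; each chord root moves by that interval while the quality stays the same.
Cm: root C down a perfect fifth → F, giving Fm.
E: root E down a perfect fifth → A, giving A.
E7: root E down a perfect fifth → A, giving A7.
Asus4: root A down a perfect fifth → D, giving Dsus4.
Cm7b5: root C down a perfect fifth → F, giving Fm7b5.
B: root B down a perfect fifth → E, giving E.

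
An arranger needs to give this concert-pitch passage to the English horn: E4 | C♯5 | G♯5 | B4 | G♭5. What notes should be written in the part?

B4 G#5 D#6 F#5 Db6

Written C4 sounds as F3 on the English horn, so concert pitches are written a perfect fifth up.
E4 becomes B4
C#5 becomes G#5
G#5 becomes D#6
B4 becomes F#5
Gb5 becomes Db6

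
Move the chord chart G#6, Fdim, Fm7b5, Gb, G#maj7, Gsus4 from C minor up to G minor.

D#6 Cdim Cm7b5 Db D#maj7 Dsus4

C minor up to G minor is a perfect fifth; each chord root moves by that interval while the quality stays the same.
G#6: root G# up a perfect fifth → D#, giving D#6.
Fdim: root F up a perfect fifth → C, giving Cdim.
Fm7b5: root F up a perfect fifth → C, giving Cm7b5.
Gb: root Gb up a perfect fifth → Db, giving Db.
G#maj7: root G# up a perfect fifth → D#, giving D#maj7.
Gsus4: root G up a perfect fifth → D, giving Dsus4.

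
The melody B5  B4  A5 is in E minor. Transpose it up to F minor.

E minor to F minor up is a minor second, so every note moves up by that interval.
B5 -> C6
B4 -> C5
A5 -> Bb5

C6 C5 Bb5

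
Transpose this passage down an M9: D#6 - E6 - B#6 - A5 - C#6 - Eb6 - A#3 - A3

C#5 D5 A#5 G4 B4 Db5 G#2 G2

D#6 down a major ninth is C#5.
A major ninth down from E6 gives D5.
B#6 down a major ninth is A#5.
A5: a ninth down reaches G, and 14 semitones makes it G4.
A major ninth down from C#6 gives B4.
A major ninth down from Eb6 gives Db5.
A major ninth down from A#3 gives G#2.
A3 down a major ninth is G2.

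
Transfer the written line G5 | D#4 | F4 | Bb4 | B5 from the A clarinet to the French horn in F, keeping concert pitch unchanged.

B5 F##4 A4 D5 D#6

First find concert pitch: the A clarinet sounds a minor third below written, so G5 D#4 F4 Bb4 B5 sounds E5 B#3 D4 G4 G#5.
Then write for French horn in F: it sounds a perfect fifth below written, so the part must be a perfect fifth above concert.
E5 → B5
B#3 → F##4
D4 → A4
G4 → D5
G#5 → D#6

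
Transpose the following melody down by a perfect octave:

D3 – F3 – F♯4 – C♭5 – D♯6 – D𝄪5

D2 F2 F#3 Cb4 D#5 D##4

D3 down a perfect octave is D2.
A perfect octave down from F3 gives F2.
F#4 down a perfect octave is F#3.
Cb5: an octave down reaches C, and 12 semitones makes it Cb4.
D#6 down a perfect octave is D#5.
D##5: an octave down reaches D, and 12 semitones makes it D##4.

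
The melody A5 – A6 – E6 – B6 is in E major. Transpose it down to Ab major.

Db5 Db6 Ab5 Eb6

E major to Ab major down is an augmented fifth, so every note moves down by that interval.
A5 -> Db5
A6 -> Db6
E6 -> Ab5
B6 -> Eb6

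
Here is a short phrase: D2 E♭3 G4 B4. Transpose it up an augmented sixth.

B#2 C#4 E#5 G##5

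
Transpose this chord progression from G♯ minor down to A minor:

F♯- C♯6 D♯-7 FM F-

G♯ minor down to A minor is a major seventh; each chord root moves by that interval while the quality stays the same.
F♯-: root F♯ down a major seventh → G, giving G-.
C♯6: root C♯ down a major seventh → D, giving D6.
D♯-7: root D♯ down a major seventh → E, giving E-7.
FM: root F down a major seventh → Gb, giving GbM.
F-: root F down a major seventh → Gb, giving Gb-.

G- D6 E-7 GbM Gb-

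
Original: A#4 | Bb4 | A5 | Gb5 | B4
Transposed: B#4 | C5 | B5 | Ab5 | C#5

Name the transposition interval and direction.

Take the first pair: A#4 → B#4. A to B spans 2 letter names, so the interval is some kind of second.
A#4 to B#4 is 2 semitones, which makes it a major second; the second version is higher, so the direction is up.
Checking another pair — B4 → C#5 — gives the same interval.

up a major second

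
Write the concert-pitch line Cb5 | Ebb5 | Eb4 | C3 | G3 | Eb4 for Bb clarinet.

Db5 Fb5 F4 D3 A3 F4

The Bb clarinet sounds a major second below written, so the written part must be a major second above concert — transpose each note up.
Cb5 to Db5
Ebb5 to Fb5
Eb4 to F4
C3 to D3
G3 to A3
Eb4 to F4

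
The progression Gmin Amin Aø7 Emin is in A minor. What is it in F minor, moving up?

A minor up to F minor is a minor sixth; each chord root moves by that interval while the quality stays the same.
Gmin: root G up a minor sixth → Eb, giving Ebmin.
Amin: root A up a minor sixth → F, giving Fmin.
Aø7: root A up a minor sixth → F, giving Fø7.
Emin: root E up a minor sixth → C, giving Cmin.

Ebmin Fmin Fø7 Cmin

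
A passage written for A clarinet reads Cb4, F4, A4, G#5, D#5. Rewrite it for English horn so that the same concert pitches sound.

Eb4 A4 C#5 B#5 F##5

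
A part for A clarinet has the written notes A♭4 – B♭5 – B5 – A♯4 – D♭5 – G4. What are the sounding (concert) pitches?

The A clarinet sounds a minor third below written, so transpose each written note down a minor third.
Ab4 gives F4
Bb5 gives G5
B5 gives G#5
A#4 gives F##4
Db5 gives Bb4
G4 gives E4

F4 G5 G#5 F##4 Bb4 E4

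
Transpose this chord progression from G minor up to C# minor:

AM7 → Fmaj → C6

G minor up to C# minor is an augmented fourth; each chord root moves by that interval while the quality stays the same.
AM7: root A up an augmented fourth → D#, giving D#M7.
Fmaj: root F up an augmented fourth → B, giving Bmaj.
C6: root C up an augmented fourth → F#, giving F#6.

D#M7 Bmaj F#6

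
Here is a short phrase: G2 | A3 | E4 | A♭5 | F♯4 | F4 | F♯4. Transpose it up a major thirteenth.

G2: a thirteenth up reaches E, and 21 semitones makes it E4.
A3 up a major thirteenth is F#5.
E4: a thirteenth up reaches C, and 21 semitones makes it C#6.
Ab5 up a major thirteenth is F7.
A major thirteenth up from F#4 gives D#6.
F4 up a major thirteenth is D6.
F#4: a thirteenth up reaches D, and 21 semitones makes it D#6.

E4 F#5 C#6 F7 D#6 D6 D#6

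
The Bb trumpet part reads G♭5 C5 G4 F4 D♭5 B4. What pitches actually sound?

Fb5 Bb4 F4 Eb4 Cb5 A4

The Bb trumpet sounds a major second below written, so transpose each written note down a major second.
Gb5 becomes Fb5
C5 becomes Bb4
G4 becomes F4
F4 becomes Eb4
Db5 becomes Cb5
B4 becomes A4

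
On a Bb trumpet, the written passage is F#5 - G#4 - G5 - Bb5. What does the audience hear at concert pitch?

The Bb trumpet sounds a major second below written, so transpose each written note down a major second.
F#5 becomes E5
G#4 becomes F#4
G5 becomes F5
Bb5 becomes Ab5

E5 F#4 F5 Ab5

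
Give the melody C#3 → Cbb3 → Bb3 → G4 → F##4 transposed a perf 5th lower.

F#2 Fbb2 Eb3 C4 B#3

C#3 to F#2
Cbb3 to Fbb2
Bb3 to Eb3
G4 to C4
F##4 to B#3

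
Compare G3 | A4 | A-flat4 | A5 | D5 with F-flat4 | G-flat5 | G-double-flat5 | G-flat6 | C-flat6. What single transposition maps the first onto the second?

up a diminished seventh

From G3 to Fb4 is 7 letter names — a seventh of some quality.
G3 to Fb4 is 9 semitones, which makes it a diminished seventh; the second version is higher, so the direction is up.
Checking another pair — D5 → Cb6 — gives the same interval.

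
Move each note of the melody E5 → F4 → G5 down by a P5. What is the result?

A4 Bb3 C5

E5 to A4
F4 to Bb3
G5 to C5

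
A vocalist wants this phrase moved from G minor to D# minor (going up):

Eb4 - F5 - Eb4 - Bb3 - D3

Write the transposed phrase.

B4 C#6 B4 F#4 A#3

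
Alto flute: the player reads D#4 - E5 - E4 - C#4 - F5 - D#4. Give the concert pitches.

A#3 B4 B3 G#3 C5 A#3

The alto flute sounds a perfect fourth below written, so transpose each written note down a perfect fourth.
D#4 → A#3
E5 → B4
E4 → B3
C#4 → G#3
F5 → C5
D#4 → A#3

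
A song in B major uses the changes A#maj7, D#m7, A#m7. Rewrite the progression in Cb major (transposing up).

Bbmaj7 Ebm7 Bbm7

B major up to Cb major is a diminished second; each chord root moves by that interval while the quality stays the same.
A#maj7: root A# up a diminished second → Bb, giving Bbmaj7.
D#m7: root D# up a diminished second → Eb, giving Ebm7.
A#m7: root A# up a diminished second → Bb, giving Bbm7.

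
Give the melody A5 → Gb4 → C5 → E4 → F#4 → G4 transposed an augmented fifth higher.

A5 -> E#6
Gb4 -> D5
C5 -> G#5
E4 -> B#4
F#4 -> C##5
G4 -> D#5

E#6 D5 G#5 B#4 C##5 D#5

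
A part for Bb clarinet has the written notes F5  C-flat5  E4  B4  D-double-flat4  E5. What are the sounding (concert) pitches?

Written C4 on the Bb clarinet sounds as Bb3, a major second lower; apply that shift to every note.
F5 to Eb5
Cb5 to Bbb4
E4 to D4
B4 to A4
Dbb4 to Cbb4
E5 to D5

Eb5 Bbb4 D4 A4 Cbb4 D5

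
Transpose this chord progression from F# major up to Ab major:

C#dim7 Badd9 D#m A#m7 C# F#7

Ebdim7 Dbadd9 Fm Cm7 Eb Ab7

F# major up to Ab major is a diminished third; each chord root moves by that interval while the quality stays the same.
C#dim7: root C# up a diminished third → Eb, giving Ebdim7.
Badd9: root B up a diminished third → Db, giving Dbadd9.
D#m: root D# up a diminished third → F, giving Fm.
A#m7: root A# up a diminished third → C, giving Cm7.
C#: root C# up a diminished third → Eb, giving Eb.
F#7: root F# up a diminished third → Ab, giving Ab7.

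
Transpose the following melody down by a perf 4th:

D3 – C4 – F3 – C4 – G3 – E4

A2 G3 C3 G3 D3 B3

D3: a fourth down reaches A, and 5 semitones makes it A2.
C4: a fourth down reaches G, and 5 semitones makes it G3.
F3: a fourth down reaches C, and 5 semitones makes it C3.
C4: a fourth down reaches G, and 5 semitones makes it G3.
G3 down a perfect fourth is D3.
E4: a fourth down reaches B, and 5 semitones makes it B3.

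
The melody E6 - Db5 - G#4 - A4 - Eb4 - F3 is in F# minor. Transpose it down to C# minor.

B5 Ab4 D#4 E4 Bb3 C3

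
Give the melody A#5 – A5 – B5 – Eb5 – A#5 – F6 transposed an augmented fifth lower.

D5 Db5 Eb5 Abb4 D5 Bbb5

A#5 down an augmented fifth is D5.
An augmented fifth down from A5 gives Db5.
An augmented fifth down from B5 gives Eb5.
An augmented fifth down from Eb5 gives Abb4.
An augmented fifth down from A#5 gives D5.
F6: a fifth down reaches B, and 8 semitones makes it Bbb5.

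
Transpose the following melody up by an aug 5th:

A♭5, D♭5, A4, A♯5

E6 A5 E#5 E##6

Ab5: a fifth up reaches E, and 8 semitones makes it E6.
Db5: a fifth up reaches A, and 8 semitones makes it A5.
A4: a fifth up reaches E, and 8 semitones makes it E#5.
A#5 up an augmented fifth is E##6.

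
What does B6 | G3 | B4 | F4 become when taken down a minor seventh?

C#6 A2 C#4 G3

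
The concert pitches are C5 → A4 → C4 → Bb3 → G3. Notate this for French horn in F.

G5 E5 G4 F4 D4

The French horn in F sounds a perfect fifth below written, so the written part must be a perfect fifth above concert — transpose each note up.
C5 gives G5
A4 gives E5
C4 gives G4
Bb3 gives F4
G3 gives D4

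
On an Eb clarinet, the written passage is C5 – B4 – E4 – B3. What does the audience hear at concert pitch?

Eb5 D5 G4 D4

Written C4 on the Eb clarinet sounds as Eb4, a minor third higher; apply that shift to every note.
C5 to Eb5
B4 to D5
E4 to G4
B3 to D4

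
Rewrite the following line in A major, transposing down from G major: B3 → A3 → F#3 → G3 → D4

C#3 B2 G#2 A2 E3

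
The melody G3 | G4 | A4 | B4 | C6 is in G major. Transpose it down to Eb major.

Eb3 Eb4 F4 G4 Ab5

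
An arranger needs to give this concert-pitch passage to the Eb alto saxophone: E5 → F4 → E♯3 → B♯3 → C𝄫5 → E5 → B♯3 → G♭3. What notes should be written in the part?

Written C4 sounds as Eb3 on the Eb alto saxophone, so concert pitches are written a major sixth up.
E5 to C#6
F4 to D5
E#3 to C##4
B#3 to G##4
Cbb5 to Abb5
E5 to C#6
B#3 to G##4
Gb3 to Eb4

C#6 D5 C##4 G##4 Abb5 C#6 G##4 Eb4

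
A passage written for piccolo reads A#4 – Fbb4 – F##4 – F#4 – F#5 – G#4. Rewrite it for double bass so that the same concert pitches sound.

A#6 Fbb6 F##6 F#6 F#7 G#6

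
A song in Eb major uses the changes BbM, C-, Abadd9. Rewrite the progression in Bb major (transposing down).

FM G- Ebadd9

Eb major down to Bb major is a perfect fourth; each chord root moves by that interval while the quality stays the same.
BbM: root Bb down a perfect fourth → F, giving FM.
C-: root C down a perfect fourth → G, giving G-.
Abadd9: root Ab down a perfect fourth → Eb, giving Ebadd9.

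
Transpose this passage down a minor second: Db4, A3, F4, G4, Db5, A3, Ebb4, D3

Db4 becomes C4
A3 becomes G#3
F4 becomes E4
G4 becomes F#4
Db5 becomes C5
A3 becomes G#3
Ebb4 becomes Db4
D3 becomes C#3

C4 G#3 E4 F#4 C5 G#3 Db4 C#3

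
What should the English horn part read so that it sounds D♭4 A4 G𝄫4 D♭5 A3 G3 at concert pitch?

Ab4 E5 Dbb5 Ab5 E4 D4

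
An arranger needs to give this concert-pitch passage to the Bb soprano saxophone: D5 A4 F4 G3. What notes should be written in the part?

E5 B4 G4 A3

The Bb soprano saxophone sounds a major second below written, so the written part must be a major second above concert — transpose each note up.
D5 to E5
A4 to B4
F4 to G4
G3 to A3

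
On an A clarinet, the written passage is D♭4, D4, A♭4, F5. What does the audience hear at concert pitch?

The A clarinet sounds a minor third below written, so transpose each written note down a minor third.
Db4 to Bb3
D4 to B3
Ab4 to F4
F5 to D5

Bb3 B3 F4 D5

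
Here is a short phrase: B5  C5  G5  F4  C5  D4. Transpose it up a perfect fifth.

F#6 G5 D6 C5 G5 A4

A perfect fifth up from B5 gives F#6.
C5: a fifth up reaches G, and 7 semitones makes it G5.
A perfect fifth up from G5 gives D6.
F4: a fifth up reaches C, and 7 semitones makes it C5.
A perfect fifth up from C5 gives G5.
A perfect fifth up from D4 gives A4.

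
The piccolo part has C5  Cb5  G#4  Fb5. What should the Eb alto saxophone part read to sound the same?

First find concert pitch: the piccolo sounds a perfect octave above written, so C5 Cb5 G#4 Fb5 sounds C6 Cb6 G#5 Fb6.
Then write for Eb alto saxophone: it sounds a major sixth below written, so the part must be a major sixth above concert.
C6 → A6
Cb6 → Ab6
G#5 → E#6
Fb6 → Db7

A6 Ab6 E#6 Db7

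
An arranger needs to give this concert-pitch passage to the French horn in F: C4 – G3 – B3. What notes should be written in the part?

Written C4 sounds as F3 on the French horn in F, so concert pitches are written a perfect fifth up.
C4 → G4
G3 → D4
B3 → F#4

G4 D4 F#4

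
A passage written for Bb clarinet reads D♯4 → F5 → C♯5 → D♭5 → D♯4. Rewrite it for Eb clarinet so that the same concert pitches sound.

A#3 C5 G#4 Ab4 A#3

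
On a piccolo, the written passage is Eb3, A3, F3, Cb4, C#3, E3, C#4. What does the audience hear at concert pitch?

Eb4 A4 F4 Cb5 C#4 E4 C#5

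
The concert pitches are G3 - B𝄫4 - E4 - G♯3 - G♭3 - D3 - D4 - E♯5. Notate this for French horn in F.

D4 Fb5 B4 D#4 Db4 A3 A4 B#5

The French horn in F sounds a perfect fifth below written, so the written part must be a perfect fifth above concert — transpose each note up.
G3 to D4
Bbb4 to Fb5
E4 to B4
G#3 to D#4
Gb3 to Db4
D3 to A3
D4 to A4
E#5 to B#5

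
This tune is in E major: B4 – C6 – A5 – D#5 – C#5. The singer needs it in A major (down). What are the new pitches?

E major to A major down is a perfect fifth, so every note moves down by that interval.
B4 to E4
C6 to F5
A5 to D5
D#5 to G#4
C#5 to F#4

E4 F5 D5 G#4 F#4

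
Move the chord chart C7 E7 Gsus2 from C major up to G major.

C major up to G major is a perfect fifth; each chord root moves by that interval while the quality stays the same.
C7: root C up a perfect fifth → G, giving G7.
E7: root E up a perfect fifth → B, giving B7.
Gsus2: root G up a perfect fifth → D, giving Dsus2.

G7 B7 Dsus2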